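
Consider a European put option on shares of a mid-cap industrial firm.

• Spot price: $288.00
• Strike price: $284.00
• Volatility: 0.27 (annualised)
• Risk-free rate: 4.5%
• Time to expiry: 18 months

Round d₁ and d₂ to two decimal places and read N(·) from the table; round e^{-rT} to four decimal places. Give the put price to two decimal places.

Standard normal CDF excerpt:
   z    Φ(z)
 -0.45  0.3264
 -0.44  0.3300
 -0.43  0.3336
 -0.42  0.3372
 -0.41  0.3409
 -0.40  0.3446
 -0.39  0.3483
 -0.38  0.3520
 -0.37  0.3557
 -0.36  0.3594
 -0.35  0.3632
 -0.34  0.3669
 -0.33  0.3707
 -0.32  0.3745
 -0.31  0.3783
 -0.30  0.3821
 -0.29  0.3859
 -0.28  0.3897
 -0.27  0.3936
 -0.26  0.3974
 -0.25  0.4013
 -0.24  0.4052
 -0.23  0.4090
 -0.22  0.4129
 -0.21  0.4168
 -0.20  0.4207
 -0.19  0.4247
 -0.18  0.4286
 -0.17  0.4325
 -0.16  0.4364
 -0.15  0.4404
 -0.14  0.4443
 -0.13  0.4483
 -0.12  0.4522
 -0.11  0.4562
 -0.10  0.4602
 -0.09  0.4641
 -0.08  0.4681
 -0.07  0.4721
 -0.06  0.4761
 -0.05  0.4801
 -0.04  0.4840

T = 1.5;  σ√T = 0.3307
ln(S/K) + (r + σ²/2)T = ln(288/284) + (0.045 + 0.27²/2)·1.5 = 0.0140 + 0.1222 = 0.1362
d₁ = 0.1362 / 0.3307 = 0.4118 ⇒ 0.41
d₂ = d₁ − σ√T = 0.4118 − 0.3307 = 0.0811 ⇒ 0.08
exp(−rT) = exp(−0.045·1.5) = 0.9347
P = 284·0.9347·N(-0.08) − 288·N(-0.41) = 284·0.9347·0.4681 − 288·0.3409 = 124.2594 − 98.1792 = 26.0802

$26.08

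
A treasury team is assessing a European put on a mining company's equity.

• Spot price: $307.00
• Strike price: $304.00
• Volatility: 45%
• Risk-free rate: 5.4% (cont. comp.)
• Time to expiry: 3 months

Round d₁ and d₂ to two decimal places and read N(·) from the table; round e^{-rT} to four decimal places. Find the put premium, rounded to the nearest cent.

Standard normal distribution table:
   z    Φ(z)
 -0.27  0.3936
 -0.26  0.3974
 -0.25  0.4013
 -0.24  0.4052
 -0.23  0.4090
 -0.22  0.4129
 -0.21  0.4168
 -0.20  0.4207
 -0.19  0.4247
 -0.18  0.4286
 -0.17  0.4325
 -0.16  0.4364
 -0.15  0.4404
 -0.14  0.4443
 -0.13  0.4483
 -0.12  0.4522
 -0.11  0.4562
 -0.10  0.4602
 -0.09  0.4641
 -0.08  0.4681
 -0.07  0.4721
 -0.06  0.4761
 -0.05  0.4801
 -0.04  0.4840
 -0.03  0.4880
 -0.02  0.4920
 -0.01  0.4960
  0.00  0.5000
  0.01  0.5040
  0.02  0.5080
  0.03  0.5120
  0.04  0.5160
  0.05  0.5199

$24.40

T = 0.25;  σ√T = 0.2250
d₁ = [ln(307/304) + (0.054 + 0.45²/2)·0.25] / 0.2250 = [0.0098 + 0.0388] / 0.2250 = 0.2161 ≈ 0.22
d₂ = d₁ − σ√T = 0.2161 − 0.2250 = -0.0089 ≈ -0.01
exp(−rT) = exp(−0.054·0.25) = 0.9866
P = 304·0.9866·N(0.01) − 307·N(-0.22) = 304·0.9866·0.5040 − 307·0.4129 = 151.1629 − 126.7603 = 24.4026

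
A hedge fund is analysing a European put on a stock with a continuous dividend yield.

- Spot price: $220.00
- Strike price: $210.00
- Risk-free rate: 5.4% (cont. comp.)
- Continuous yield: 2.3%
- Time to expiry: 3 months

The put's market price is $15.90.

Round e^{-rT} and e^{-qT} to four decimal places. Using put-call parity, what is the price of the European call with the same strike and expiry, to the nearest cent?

$27.46

exp(−qT) = exp(−0.023·0.25) = 0.9943;  exp(−rT) = exp(−0.054·0.25) = 0.9866
Put-call parity: C − P = S·e^(−qT) − K·e^(−rT) = 220·0.9943 − 210·0.9866 = 218.7460 − 207.1860 = 11.5600
C = P + (C − P) = 15.90 + (11.5600) = 27.4600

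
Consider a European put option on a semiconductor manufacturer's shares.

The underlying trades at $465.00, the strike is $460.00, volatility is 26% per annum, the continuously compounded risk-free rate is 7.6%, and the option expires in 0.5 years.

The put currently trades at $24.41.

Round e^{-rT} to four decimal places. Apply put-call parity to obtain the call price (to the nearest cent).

e^(−rT) = e^(−0.076·0.5) = 0.9627
Put-call parity: C − P = S − K·e^(−rT) = 465 − 460·0.9627 = 465 − 442.8420 = 22.1580
C = P + (C − P) = 24.41 + (22.1580) = 46.5680

$46.57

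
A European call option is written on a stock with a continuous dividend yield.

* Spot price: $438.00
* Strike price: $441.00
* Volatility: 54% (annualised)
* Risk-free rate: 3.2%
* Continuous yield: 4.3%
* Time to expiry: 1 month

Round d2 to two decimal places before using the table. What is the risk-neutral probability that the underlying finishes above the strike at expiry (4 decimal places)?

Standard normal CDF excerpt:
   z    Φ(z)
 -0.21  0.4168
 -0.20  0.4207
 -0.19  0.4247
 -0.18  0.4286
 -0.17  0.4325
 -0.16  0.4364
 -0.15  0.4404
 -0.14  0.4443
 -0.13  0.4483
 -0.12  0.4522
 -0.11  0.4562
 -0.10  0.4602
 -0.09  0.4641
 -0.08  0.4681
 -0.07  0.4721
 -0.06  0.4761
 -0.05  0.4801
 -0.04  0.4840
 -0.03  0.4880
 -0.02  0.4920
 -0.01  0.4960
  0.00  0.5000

0.4483

σ√T = 0.54 × 0.2887 = 0.1559
ln(S/K) + (r − q + σ²/2)T = ln(438/441) + (0.032 − 0.043 + 0.54²/2)·0.08333 = -0.0068 + 0.0112 = 0.0044
d₁ = 0.0044 / 0.1559 = 0.0283 ⇒ 0.03
d₂ = d₁ − σ√T = 0.0283 − 0.1559 = -0.1276 ⇒ -0.13
Pr(exercise) under Q = N(d₂) = 0.4483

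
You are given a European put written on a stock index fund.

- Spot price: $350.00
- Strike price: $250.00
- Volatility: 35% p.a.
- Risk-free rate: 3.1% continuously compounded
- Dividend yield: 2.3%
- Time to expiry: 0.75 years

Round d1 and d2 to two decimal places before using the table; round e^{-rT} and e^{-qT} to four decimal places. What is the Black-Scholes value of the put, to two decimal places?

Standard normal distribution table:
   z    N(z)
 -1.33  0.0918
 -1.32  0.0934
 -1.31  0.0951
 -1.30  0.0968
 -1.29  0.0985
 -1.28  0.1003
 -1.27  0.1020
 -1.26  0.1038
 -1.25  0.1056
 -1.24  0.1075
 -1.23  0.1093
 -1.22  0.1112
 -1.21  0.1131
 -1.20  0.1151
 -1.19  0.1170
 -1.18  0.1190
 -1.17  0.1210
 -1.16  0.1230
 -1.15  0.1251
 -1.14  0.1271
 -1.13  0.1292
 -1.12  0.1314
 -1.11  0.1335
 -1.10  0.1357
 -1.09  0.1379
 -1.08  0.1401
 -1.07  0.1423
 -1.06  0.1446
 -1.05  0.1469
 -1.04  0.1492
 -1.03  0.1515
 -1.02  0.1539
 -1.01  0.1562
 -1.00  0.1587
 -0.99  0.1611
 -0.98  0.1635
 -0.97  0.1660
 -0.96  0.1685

σ√T = 0.35 × 0.8660 = 0.3031
d₁ = [ln(350/250) + (0.031 − 0.023 + 0.35²/2)·0.75] / 0.3031 = [0.3365 + 0.0519] / 0.3031 = 1.2814 → 1.28
d₂ = d₁ − σ√T = 1.2814 − 0.3031 = 0.9783 → 0.98
exp(−qT) = exp(−0.023·0.75) = 0.9829;  exp(−rT) = exp(−0.031·0.75) = 0.9770
N(−d₂) = N(-0.98) = 0.1635;  N(−d₁) = N(-1.28) = 0.1003
P = 250·0.9770·0.1635 − 350·0.9829·0.1003 = 39.9349 − 34.5047 = 5.4302

$5.43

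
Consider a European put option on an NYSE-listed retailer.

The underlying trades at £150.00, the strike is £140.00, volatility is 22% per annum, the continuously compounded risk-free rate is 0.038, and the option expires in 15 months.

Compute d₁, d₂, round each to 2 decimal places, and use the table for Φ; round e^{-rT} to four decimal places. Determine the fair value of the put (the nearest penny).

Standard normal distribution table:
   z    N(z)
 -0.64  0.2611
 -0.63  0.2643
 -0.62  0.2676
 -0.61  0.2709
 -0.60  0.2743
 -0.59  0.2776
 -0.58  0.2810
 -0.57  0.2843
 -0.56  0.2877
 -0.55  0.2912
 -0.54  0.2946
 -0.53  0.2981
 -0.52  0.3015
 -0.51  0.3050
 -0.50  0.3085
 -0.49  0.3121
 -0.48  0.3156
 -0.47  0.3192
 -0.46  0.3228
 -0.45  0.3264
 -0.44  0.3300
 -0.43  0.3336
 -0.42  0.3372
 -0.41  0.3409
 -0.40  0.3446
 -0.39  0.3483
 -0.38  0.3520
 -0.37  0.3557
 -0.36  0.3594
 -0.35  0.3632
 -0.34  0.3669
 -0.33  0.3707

£7.34

σ√T = 0.22·√1.25 = 0.2460
d₁ = [ln(150/140) + (0.038 + 0.22²/2)·1.25] / 0.2460 = [0.0690 + 0.0777] / 0.2460 = 0.5966 ≈ 0.60
d₂ = d₁ − σ√T = 0.5966 − 0.2460 = 0.3506 ≈ 0.35
exp(−rT) = exp(−0.038·1.25) = 0.9536
P = 140·0.9536·N(-0.35) − 150·N(-0.60) = 140·0.9536·0.3632 − 150·0.2743 = 48.4887 − 41.1450 = 7.3437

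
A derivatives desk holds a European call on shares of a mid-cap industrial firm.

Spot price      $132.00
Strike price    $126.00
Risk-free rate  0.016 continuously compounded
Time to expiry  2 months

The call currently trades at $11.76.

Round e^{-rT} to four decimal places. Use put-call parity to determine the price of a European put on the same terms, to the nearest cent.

$5.42

exp(−rT) = exp(−0.016·0.1667) = 0.9973
Put-call parity: C − P = S − K·e^(−rT) = 132 − 126·0.9973 = 132 − 125.6598 = 6.3402
P = C − (C − P) = 11.76 − (6.3402) = 5.4198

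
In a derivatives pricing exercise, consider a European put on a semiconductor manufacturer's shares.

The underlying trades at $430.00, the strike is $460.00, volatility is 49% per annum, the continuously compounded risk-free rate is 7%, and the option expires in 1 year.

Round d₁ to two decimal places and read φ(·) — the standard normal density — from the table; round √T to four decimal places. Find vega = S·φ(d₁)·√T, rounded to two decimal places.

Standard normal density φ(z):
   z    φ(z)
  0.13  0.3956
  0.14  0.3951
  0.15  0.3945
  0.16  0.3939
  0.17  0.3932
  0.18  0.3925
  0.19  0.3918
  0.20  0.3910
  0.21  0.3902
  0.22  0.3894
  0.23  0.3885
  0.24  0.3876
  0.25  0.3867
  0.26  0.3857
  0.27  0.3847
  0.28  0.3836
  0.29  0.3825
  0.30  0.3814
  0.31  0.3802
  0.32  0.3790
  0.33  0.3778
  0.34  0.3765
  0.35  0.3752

166.28

T = 1;  σ√T = 0.4900
d₁ = [ln(430/460) + (0.07 + 0.49²/2)·1] / 0.4900 = [-0.0674 + 0.1900] / 0.4900 = 0.2502 which rounds to 0.25
√T = √1 = 1.0000
φ(d₁) = φ(0.25) = 0.3867
vega = S·φ(d₁)·√T = 430·0.3867·1.0000 = 166.2810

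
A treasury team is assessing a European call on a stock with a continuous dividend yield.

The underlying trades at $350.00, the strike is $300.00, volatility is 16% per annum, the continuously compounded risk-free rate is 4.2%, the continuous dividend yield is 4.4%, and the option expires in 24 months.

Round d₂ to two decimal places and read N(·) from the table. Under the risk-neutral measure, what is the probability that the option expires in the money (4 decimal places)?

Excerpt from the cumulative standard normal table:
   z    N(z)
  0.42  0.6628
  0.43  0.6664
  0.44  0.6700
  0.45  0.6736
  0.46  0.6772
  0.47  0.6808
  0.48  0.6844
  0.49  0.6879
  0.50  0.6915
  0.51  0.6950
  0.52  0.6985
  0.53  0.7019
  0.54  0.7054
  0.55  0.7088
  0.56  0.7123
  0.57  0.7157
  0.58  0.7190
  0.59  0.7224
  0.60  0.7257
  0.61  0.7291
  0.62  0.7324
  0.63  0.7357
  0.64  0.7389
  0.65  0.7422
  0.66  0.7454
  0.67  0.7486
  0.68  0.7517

σ√T = 0.16·√2 = 0.2263
d₁ = [ln(350/300) + (0.042 − 0.044 + 0.16²/2)·2] / 0.2263 = [0.1542 + 0.0216] / 0.2263 = 0.7767 ⇒ 0.78
d₂ = d₁ − σ√T = 0.7767 − 0.2263 = 0.5504 ⇒ 0.55
Pr(exercise) under Q = N(d₂) = 0.7088

0.7088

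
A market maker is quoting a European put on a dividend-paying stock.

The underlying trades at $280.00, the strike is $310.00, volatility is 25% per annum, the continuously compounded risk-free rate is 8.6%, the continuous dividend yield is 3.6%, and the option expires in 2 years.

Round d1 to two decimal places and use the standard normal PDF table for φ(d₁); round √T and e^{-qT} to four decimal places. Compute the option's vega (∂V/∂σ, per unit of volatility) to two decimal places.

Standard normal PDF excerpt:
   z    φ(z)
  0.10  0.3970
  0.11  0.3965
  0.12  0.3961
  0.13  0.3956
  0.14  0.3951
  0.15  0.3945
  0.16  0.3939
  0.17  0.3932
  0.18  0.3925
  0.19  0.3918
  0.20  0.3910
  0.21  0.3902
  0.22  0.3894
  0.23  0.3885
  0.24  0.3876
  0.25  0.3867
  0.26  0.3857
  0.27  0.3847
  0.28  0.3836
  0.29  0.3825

σ√T = 0.25·√2 = 0.3536
d₁ = [ln(280/310) + (0.086 − 0.036 + 0.25²/2)·2] / 0.3536 = [-0.1018 + 0.1625] / 0.3536 = 0.1717 which rounds to 0.17
√T = √2 = 1.4142
φ(d₁) = φ(0.17) = 0.3932
e^(−qT) = e^(−0.036·2) = 0.9305
vega = S·e^(−qT)·φ(d₁)·√T = 280·0.9305·0.3932·1.4142 = 144.8768
(The call has the same vega.)

144.88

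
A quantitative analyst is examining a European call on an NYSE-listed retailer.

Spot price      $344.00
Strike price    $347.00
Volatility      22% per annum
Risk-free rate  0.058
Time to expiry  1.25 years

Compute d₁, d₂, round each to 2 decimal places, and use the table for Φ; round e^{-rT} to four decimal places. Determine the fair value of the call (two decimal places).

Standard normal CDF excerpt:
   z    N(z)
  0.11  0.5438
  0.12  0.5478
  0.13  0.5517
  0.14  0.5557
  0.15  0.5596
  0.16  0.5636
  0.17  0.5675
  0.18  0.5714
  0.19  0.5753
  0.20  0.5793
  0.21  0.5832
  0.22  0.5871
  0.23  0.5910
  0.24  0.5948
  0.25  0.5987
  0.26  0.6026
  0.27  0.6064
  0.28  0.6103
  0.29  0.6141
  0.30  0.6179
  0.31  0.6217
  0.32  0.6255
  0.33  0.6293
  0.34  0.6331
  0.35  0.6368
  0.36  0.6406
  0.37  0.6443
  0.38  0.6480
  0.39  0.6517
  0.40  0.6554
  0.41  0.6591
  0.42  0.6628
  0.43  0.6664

σ√T = 0.22 × 1.1180 = 0.2460
d₁ = [ln(344/347) + (0.058 + 0.22²/2)·1.25] / 0.2460 = [-0.0087 + 0.1027] / 0.2460 = 0.3824 which rounds to 0.38
d₂ = d₁ − σ√T = 0.3824 − 0.2460 = 0.1365 which rounds to 0.14
exp(−rT) = exp(−0.058·1.25) = 0.9301
N(d₁) = N(0.38) = 0.6480;  N(d₂) = N(0.14) = 0.5557
C = 344·0.6480 − 347·0.9301·0.5557 = 222.9120 − 179.3492 = 43.5628

$43.56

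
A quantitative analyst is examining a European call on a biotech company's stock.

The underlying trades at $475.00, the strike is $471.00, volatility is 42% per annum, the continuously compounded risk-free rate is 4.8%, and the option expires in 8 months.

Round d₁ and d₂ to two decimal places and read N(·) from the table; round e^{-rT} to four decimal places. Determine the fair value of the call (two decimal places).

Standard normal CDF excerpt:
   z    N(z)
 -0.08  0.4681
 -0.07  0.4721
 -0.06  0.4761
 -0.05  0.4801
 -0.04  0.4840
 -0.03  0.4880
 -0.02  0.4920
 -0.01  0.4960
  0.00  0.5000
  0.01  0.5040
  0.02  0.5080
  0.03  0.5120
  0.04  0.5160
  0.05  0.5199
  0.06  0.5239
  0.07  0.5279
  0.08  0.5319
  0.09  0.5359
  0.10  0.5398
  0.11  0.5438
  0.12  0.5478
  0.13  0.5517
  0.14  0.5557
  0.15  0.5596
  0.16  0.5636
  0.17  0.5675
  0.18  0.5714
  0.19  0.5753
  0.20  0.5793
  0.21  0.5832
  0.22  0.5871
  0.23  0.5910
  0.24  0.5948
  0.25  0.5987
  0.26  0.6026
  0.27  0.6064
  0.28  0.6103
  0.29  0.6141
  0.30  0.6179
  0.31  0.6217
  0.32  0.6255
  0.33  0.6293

$72.69

T = 0.6667;  σ√T = 0.3429
ln(S/K) + (r + σ²/2)T = ln(475/471) + (0.048 + 0.42²/2)·0.6667 = 0.0085 + 0.0908 = 0.0993
d₁ = 0.0993 / 0.3429 = 0.2894 ⇒ 0.29
d₂ = d₁ − σ√T = 0.2894 − 0.3429 = -0.0535 ⇒ -0.05
e^(−rT) = e^(−0.048·0.6667) = 0.9685
N(d₁) = N(0.29) = 0.6141;  N(d₂) = N(-0.05) = 0.4801
C = 475·0.6141 − 471·0.9685·0.4801 = 291.6975 − 219.0041 = 72.6934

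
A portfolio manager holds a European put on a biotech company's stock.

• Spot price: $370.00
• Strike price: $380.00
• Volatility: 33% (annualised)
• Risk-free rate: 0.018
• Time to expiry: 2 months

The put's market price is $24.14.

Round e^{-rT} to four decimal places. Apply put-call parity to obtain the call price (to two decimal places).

$15.28

e^(−rT) = e^(−0.018·0.1667) = 0.9970
Put-call parity: C − P = S − K·e^(−rT) = 370 − 380·0.9970 = 370 − 378.8600 = -8.8600
C = P + (C − P) = 24.14 + (-8.8600) = 15.2800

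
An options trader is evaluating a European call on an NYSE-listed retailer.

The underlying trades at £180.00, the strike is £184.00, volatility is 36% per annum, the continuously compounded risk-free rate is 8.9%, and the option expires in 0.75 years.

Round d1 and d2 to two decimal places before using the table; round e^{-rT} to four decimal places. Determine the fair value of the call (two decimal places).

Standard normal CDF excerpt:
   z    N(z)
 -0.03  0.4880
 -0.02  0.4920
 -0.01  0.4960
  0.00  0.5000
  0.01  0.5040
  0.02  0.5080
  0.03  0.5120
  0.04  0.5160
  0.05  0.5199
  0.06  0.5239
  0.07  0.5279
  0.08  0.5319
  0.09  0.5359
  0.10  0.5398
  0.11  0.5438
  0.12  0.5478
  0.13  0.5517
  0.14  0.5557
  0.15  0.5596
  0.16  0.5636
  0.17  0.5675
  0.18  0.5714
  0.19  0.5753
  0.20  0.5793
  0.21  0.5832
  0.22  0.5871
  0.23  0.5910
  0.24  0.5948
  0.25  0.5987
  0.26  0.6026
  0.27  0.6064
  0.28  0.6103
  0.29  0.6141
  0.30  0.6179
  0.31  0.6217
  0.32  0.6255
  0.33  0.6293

T = 0.75;  σ√T = 0.3118
ln(S/K) + (r + σ²/2)T = ln(180/184) + (0.089 + 0.36²/2)·0.75 = -0.0220 + 0.1153 = 0.0934
d₁ = 0.0934 / 0.3118 = 0.2995 ≈ 0.30
d₂ = d₁ − σ√T = 0.2995 − 0.3118 = -0.0123 ≈ -0.01
exp(−rT) = exp(−0.089·0.75) = 0.9354
N(d₁) = N(0.30) = 0.6179;  N(d₂) = N(-0.01) = 0.4960
C = 180·0.6179 − 184·0.9354·0.4960 = 111.2220 − 85.3683 = 25.8537

£25.85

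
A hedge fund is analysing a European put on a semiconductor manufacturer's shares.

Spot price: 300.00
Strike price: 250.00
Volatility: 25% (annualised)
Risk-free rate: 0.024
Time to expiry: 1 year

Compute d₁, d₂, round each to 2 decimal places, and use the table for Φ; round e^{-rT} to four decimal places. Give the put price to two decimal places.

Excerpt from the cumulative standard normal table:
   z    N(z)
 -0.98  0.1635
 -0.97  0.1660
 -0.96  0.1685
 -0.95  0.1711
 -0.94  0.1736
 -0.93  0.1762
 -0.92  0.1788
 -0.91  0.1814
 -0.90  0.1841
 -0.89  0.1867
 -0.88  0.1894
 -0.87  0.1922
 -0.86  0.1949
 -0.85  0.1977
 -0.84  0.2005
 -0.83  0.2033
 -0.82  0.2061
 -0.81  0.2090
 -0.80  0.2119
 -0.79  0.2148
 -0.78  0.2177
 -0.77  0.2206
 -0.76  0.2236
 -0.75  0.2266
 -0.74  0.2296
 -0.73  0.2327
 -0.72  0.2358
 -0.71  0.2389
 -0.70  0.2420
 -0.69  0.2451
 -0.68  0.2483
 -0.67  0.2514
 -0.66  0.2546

σ√T = 0.25 × 1.0000 = 0.2500
d₁ = [ln(300/250) + (0.024 + 0.25²/2)·1] / 0.2500 = [0.1823 + 0.0553] / 0.2500 = 0.9503 which rounds to 0.95
d₂ = d₁ − σ√T = 0.9503 − 0.2500 = 0.7003 which rounds to 0.70
e^(−rT) = e^(−0.024·1) = 0.9763
P = 250·0.9763·N(-0.70) − 300·N(-0.95) = 250·0.9763·0.2420 − 300·0.1711 = 59.0661 − 51.3300 = 7.7361

7.74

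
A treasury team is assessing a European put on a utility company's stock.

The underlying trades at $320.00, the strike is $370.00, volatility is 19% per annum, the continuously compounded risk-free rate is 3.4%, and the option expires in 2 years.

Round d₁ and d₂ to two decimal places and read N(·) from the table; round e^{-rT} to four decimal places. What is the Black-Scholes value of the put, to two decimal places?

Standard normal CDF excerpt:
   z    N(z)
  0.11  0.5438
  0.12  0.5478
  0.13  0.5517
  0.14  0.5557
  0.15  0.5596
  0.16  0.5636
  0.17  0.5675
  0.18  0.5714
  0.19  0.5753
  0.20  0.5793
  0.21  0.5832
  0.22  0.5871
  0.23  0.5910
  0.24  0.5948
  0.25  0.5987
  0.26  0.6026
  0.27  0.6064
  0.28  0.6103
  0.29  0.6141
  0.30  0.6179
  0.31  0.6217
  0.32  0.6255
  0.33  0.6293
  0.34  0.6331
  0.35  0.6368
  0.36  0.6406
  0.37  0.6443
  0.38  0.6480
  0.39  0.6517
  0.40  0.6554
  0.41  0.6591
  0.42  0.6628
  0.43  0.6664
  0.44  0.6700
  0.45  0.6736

σ√T = 0.19 × 1.4142 = 0.2687
d₁ = [ln(320/370) + (0.034 + ½·0.19²)·2] / (σ√T) = (-0.1452 + 0.1041) / 0.2687 = -0.1529 → -0.15
d₂ = -0.1529 − 0.2687 = -0.4216 → -0.42
exp(−rT) = exp(−0.034·2) = 0.9343
P = 370·0.9343·N(0.42) − 320·N(0.15) = 370·0.9343·0.6628 − 320·0.5596 = 229.1240 − 179.0720 = 50.0520

$50.05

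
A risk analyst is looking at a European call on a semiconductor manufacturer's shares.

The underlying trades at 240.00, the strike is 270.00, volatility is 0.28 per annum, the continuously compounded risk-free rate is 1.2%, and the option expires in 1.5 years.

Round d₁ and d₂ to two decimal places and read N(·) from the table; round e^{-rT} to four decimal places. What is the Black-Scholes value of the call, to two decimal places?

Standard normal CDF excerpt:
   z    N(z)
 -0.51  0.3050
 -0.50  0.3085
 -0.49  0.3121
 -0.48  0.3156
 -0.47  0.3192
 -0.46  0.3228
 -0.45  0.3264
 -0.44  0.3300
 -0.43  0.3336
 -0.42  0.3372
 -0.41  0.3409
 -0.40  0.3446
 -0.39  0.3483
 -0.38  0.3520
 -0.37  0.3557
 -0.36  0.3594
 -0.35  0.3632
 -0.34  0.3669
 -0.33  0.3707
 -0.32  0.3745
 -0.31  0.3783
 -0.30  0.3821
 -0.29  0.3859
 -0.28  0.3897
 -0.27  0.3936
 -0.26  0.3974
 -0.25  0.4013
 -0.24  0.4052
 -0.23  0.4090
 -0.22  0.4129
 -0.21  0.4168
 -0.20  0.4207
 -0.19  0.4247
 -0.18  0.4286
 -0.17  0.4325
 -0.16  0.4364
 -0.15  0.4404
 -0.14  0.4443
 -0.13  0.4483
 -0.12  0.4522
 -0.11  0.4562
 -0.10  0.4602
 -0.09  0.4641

22.92

T = 1.5;  σ√T = 0.3429
d₁ = [ln(240/270) + (0.012 + 0.28²/2)·1.5] / 0.3429 = [-0.1178 + 0.0768] / 0.3429 = -0.1195 which rounds to -0.12
d₂ = d₁ − σ√T = -0.1195 − 0.3429 = -0.4624 which rounds to -0.46
exp(−rT) = exp(−0.012·1.5) = 0.9822
N(d₁) = N(-0.12) = 0.4522;  N(d₂) = N(-0.46) = 0.3228
C = 240·0.4522 − 270·0.9822·0.3228 = 108.5280 − 85.6046 = 22.9234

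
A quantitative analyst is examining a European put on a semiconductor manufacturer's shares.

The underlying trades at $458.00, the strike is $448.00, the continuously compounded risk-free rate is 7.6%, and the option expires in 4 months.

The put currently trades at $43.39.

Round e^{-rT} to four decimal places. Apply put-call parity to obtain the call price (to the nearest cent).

$64.59

exp(−rT) = exp(−0.076·0.3333) = 0.9750
Put-call parity: C − P = S − K·e^(−rT) = 458 − 448·0.9750 = 458 − 436.8000 = 21.2000
C = P + (C − P) = 43.39 + (21.2000) = 64.5900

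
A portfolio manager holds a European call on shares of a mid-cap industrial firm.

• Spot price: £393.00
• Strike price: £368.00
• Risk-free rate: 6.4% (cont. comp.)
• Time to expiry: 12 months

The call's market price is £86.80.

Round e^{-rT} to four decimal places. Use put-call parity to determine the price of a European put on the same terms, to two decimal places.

£38.98

exp(−rT) = exp(−0.064·1) = 0.9380
Put-call parity: C − P = S − K·e^(−rT) = 393 − 368·0.9380 = 393 − 345.1840 = 47.8160
P = C − (C − P) = 86.80 − (47.8160) = 38.9840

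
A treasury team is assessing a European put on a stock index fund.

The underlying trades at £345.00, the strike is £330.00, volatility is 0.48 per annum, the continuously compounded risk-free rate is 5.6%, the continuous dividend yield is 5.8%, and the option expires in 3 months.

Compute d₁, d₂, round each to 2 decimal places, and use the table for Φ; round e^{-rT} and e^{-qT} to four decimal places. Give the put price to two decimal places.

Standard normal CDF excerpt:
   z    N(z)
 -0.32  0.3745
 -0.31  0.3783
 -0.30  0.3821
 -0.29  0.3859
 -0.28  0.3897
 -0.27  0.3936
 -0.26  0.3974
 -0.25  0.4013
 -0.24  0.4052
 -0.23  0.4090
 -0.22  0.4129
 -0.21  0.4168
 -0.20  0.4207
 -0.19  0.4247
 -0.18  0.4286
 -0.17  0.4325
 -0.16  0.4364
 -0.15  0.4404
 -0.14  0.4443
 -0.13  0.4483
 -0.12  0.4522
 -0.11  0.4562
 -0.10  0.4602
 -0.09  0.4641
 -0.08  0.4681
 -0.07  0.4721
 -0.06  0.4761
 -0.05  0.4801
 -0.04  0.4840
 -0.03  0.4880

σ√T = 0.48 × 0.5000 = 0.2400
d₁ = [ln(345/330) + (0.056 − 0.058 + 0.48²/2)·0.25] / 0.2400 = [0.0445 + 0.0283] / 0.2400 = 0.3031 which rounds to 0.30
d₂ = d₁ − σ√T = 0.3031 − 0.2400 = 0.0631 which rounds to 0.06
exp(−qT) = exp(−0.058·0.25) = 0.9856;  exp(−rT) = exp(−0.056·0.25) = 0.9861
P = 330·0.9861·N(-0.06) − 345·0.9856·N(-0.30) = 330·0.9861·0.4761 − 345·0.9856·0.3821 = 154.9291 − 129.9262 = 25.0029

£25.00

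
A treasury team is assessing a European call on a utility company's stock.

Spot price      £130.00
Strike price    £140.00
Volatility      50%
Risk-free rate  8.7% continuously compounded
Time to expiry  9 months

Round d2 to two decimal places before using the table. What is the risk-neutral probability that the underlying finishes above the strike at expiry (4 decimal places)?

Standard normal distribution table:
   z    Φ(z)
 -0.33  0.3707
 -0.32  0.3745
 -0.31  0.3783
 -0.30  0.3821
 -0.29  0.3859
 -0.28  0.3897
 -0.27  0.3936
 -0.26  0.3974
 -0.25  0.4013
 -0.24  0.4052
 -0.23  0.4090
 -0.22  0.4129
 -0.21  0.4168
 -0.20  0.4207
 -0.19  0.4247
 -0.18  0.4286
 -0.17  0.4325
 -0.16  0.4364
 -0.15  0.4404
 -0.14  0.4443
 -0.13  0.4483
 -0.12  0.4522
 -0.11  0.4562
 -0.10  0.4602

0.4052

σ√T = 0.5 × 0.8660 = 0.4330
d₁ = [ln(130/140) + (0.087 + 0.5²/2)·0.75] / 0.4330 = [-0.0741 + 0.1590] / 0.4330 = 0.1960 ⇒ 0.20
d₂ = d₁ − σ√T = 0.1960 − 0.4330 = -0.2370 ⇒ -0.24
Risk-neutral Pr[S_T > K] = N(d₂) = N(-0.24) = 0.4052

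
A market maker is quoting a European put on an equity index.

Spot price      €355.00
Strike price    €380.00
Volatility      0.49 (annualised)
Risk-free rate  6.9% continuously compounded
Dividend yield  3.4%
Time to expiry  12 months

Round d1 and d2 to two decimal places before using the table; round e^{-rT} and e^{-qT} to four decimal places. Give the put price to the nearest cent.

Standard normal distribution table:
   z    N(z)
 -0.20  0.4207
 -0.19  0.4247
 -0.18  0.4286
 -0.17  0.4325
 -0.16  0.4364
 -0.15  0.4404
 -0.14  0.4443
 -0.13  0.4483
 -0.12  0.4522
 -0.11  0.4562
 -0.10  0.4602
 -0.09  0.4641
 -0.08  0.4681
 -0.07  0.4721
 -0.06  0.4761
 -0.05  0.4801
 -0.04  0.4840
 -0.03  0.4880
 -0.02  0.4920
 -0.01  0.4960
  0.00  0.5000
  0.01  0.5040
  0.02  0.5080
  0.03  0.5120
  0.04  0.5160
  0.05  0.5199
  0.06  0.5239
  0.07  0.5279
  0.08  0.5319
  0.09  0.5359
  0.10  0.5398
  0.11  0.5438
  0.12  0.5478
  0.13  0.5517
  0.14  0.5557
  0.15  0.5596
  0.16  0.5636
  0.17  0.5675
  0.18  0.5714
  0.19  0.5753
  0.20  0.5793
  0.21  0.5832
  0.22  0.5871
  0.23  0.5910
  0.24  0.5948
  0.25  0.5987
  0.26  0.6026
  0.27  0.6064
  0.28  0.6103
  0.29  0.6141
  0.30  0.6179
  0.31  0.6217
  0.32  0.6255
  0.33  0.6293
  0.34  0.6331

σ√T = 0.49·√1 = 0.4900
d₁ = [ln(355/380) + (0.069 − 0.034 + ½·0.49²)·1] / (σ√T) = (-0.0681 + 0.1550) / 0.4900 = 0.1775 ⇒ 0.18
d₂ = 0.1775 − 0.4900 = -0.3125 ⇒ -0.31
exp(−qT) = exp(−0.034·1) = 0.9666;  exp(−rT) = exp(−0.069·1) = 0.9333
N(−d₂) = N(0.31) = 0.6217;  N(−d₁) = N(-0.18) = 0.4286
P = 380·0.9333·0.6217 − 355·0.9666·0.4286 = 220.4884 − 147.0711 = 73.4173

€73.42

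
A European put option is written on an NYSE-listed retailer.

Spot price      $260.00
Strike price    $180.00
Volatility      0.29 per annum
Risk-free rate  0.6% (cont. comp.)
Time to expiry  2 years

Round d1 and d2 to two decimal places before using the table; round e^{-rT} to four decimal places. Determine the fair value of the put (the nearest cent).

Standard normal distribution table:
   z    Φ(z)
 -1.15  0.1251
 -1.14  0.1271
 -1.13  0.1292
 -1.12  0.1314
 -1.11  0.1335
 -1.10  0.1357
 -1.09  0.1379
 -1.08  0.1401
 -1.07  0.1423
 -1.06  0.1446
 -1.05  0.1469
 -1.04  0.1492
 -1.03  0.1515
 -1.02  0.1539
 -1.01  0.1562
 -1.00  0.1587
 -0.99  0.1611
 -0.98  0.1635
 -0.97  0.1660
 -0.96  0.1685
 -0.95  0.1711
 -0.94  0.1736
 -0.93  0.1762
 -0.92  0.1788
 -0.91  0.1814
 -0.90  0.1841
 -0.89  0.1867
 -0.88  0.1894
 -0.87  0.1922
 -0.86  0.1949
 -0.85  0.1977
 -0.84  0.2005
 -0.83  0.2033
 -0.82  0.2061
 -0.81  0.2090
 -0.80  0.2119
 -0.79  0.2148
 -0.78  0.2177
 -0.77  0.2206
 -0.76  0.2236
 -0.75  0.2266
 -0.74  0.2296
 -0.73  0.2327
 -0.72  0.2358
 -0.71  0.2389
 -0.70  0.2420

$8.35

σ√T = 0.29 × 1.4142 = 0.4101
d₁ = [ln(260/180) + (0.006 + 0.29²/2)·2] / 0.4101 = [0.3677 + 0.0961] / 0.4101 = 1.1309 ⇒ 1.13
d₂ = d₁ − σ√T = 1.1309 − 0.4101 = 0.7208 ⇒ 0.72
e^(−rT) = e^(−0.006·2) = 0.9881
N(−d₂) = N(-0.72) = 0.2358;  N(−d₁) = N(-1.13) = 0.1292
P = 180·0.9881·0.2358 − 260·0.1292 = 41.9389 − 33.5920 = 8.3469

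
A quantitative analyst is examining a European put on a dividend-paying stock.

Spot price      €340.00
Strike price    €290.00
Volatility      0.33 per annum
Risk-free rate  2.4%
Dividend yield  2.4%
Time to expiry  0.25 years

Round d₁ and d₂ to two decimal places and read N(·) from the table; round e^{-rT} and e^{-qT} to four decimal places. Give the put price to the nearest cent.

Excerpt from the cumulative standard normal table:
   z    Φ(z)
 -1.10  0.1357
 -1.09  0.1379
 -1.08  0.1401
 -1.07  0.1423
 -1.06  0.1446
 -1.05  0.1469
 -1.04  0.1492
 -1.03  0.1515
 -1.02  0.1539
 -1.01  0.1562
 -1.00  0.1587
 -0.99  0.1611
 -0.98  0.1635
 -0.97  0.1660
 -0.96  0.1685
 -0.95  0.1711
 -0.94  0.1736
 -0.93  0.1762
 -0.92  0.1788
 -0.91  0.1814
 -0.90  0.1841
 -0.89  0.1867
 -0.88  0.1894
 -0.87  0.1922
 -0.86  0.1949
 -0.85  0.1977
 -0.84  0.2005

€4.95

σ√T = 0.33 × 0.5000 = 0.1650
d₁ = [ln(340/290) + (0.024 − 0.024 + ½·0.33²)·0.25] / (σ√T) = (0.1591 + 0.0136) / 0.1650 = 1.0465 ⇒ 1.05
d₂ = 1.0465 − 0.1650 = 0.8815 ⇒ 0.88
e^(−qT) = e^(−0.024·0.25) = 0.9940;  e^(−rT) = e^(−0.024·0.25) = 0.9940
P = 290·0.9940·N(-0.88) − 340·0.9940·N(-1.05) = 290·0.9940·0.1894 − 340·0.9940·0.1469 = 54.5964 − 49.6463 = 4.9501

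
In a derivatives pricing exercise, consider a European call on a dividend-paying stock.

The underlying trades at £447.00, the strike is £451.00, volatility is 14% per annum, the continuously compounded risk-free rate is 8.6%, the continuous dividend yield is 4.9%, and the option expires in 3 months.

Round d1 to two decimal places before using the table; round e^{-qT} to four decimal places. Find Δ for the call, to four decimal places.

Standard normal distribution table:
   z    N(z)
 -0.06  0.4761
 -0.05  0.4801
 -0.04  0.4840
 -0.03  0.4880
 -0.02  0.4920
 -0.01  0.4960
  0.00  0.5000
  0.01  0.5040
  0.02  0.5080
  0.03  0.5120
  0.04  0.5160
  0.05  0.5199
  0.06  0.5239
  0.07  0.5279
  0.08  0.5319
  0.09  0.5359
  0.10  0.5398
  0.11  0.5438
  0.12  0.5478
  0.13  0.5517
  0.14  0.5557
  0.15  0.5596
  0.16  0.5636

σ√T = 0.14·√0.25 = 0.0700
d₁ = [ln(447/451) + (0.086 − 0.049 + 0.14²/2)·0.25] / 0.0700 = [-0.0089 + 0.0117] / 0.0700 = 0.0399 ≈ 0.04
N(d₁) = N(0.04) = 0.5160
Δ_call = e^(−qT)·N(d₁) = 0.9878·0.5160 = 0.5097

0.5097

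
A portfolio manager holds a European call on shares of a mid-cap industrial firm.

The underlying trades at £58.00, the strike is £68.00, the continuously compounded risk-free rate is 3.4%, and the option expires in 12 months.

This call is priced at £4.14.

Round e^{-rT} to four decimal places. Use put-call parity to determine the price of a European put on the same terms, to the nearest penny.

exp(−rT) = exp(−0.034·1) = 0.9666
Put-call parity: C − P = S − K·e^(−rT) = 58 − 68·0.9666 = 58 − 65.7288 = -7.7288
P = C − (C − P) = 4.14 − (-7.7288) = 11.8688

£11.87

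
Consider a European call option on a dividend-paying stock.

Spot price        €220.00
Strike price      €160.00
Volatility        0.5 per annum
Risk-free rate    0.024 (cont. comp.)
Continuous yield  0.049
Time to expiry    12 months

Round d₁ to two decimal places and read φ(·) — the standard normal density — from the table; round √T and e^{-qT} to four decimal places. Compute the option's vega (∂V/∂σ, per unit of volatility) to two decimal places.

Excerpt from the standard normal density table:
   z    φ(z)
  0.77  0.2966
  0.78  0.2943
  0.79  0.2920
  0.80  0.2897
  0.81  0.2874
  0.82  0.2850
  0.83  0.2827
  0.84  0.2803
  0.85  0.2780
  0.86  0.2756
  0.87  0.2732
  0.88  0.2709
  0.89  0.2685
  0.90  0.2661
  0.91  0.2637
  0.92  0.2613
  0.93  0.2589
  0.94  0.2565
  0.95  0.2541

T = 1;  σ√T = 0.5000
ln(S/K) + (r − q + σ²/2)T = ln(220/160) + (0.024 − 0.049 + 0.5²/2)·1 = 0.3185 + 0.1000 = 0.4185
d₁ = 0.4185 / 0.5000 = 0.8369 which rounds to 0.84
√T = √1 = 1.0000
φ(d₁) = φ(0.84) = 0.2803
e^(−qT) = e^(−0.049·1) = 0.9522
vega = S·e^(−qT)·φ(d₁)·√T = 220·0.9522·0.2803·1.0000 = 58.7184

58.72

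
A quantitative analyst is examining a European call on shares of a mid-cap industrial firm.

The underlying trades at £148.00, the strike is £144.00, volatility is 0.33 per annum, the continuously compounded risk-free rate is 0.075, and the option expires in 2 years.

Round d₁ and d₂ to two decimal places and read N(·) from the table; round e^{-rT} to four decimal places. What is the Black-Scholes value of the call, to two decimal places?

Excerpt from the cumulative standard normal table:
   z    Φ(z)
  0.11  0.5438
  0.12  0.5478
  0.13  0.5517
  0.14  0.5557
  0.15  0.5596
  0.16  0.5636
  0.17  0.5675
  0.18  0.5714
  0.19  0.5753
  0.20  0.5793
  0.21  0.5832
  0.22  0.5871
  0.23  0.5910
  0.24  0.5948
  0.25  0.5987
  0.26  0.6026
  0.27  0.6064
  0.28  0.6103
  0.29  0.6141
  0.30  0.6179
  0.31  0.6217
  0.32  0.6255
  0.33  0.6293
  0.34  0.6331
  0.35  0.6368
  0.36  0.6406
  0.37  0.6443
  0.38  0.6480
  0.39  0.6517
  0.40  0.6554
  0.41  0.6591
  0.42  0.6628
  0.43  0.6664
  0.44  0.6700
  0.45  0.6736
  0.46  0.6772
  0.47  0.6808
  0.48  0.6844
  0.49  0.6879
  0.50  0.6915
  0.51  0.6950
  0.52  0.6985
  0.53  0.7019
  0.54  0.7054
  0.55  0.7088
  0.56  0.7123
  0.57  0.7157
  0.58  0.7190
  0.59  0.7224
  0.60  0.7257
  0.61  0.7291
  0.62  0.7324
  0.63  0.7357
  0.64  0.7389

£38.55

σ√T = 0.33 × 1.4142 = 0.4667
d₁ = [ln(148/144) + (0.075 + 0.33²/2)·2] / 0.4667 = [0.0274 + 0.2589] / 0.4667 = 0.6135 ⇒ 0.61
d₂ = d₁ − σ√T = 0.6135 − 0.4667 = 0.1468 ⇒ 0.15
e^(−rT) = e^(−0.075·2) = 0.8607
C = 148·N(0.61) − 144·0.8607·N(0.15) = 148·0.7291 − 144·0.8607·0.5596 = 107.9068 − 69.3573 = 38.5495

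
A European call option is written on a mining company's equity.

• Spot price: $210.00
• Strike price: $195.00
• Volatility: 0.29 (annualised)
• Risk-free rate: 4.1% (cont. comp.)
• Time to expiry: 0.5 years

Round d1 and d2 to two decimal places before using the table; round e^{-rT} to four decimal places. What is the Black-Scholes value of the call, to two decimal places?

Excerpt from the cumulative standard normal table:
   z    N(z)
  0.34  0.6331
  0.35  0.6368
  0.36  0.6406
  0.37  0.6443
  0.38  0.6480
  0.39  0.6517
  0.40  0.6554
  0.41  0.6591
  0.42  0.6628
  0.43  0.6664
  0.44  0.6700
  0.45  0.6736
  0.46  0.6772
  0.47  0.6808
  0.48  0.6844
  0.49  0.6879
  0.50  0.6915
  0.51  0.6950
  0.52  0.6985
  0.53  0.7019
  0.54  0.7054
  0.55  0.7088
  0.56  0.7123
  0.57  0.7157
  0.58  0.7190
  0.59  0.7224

$27.20

σ√T = 0.29·√0.5 = 0.2051
d₁ = [ln(210/195) + (0.041 + 0.29²/2)·0.5] / 0.2051 = [0.0741 + 0.0415] / 0.2051 = 0.5639 which rounds to 0.56
d₂ = d₁ − σ√T = 0.5639 − 0.2051 = 0.3588 which rounds to 0.36
e^(−rT) = e^(−0.041·0.5) = 0.9797
N(d₁) = N(0.56) = 0.7123;  N(d₂) = N(0.36) = 0.6406
C = 210·0.7123 − 195·0.9797·0.6406 = 149.5830 − 122.3812 = 27.2018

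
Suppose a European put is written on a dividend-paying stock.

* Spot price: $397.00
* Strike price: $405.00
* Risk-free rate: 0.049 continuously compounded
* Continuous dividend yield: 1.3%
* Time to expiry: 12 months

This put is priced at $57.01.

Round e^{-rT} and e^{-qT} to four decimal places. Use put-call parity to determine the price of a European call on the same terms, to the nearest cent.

e^(−qT) = e^(−0.013·1) = 0.9871;  e^(−rT) = e^(−0.049·1) = 0.9522
Put-call parity: C − P = S·e^(−qT) − K·e^(−rT) = 397·0.9871 − 405·0.9522 = 391.8787 − 385.6410 = 6.2377
C = P + (C − P) = 57.01 + (6.2377) = 63.2477

$63.25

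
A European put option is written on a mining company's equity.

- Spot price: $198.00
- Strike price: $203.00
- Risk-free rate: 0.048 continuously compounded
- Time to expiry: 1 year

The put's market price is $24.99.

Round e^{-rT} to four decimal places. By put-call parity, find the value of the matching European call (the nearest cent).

$29.51

e^(−rT) = e^(−0.048·1) = 0.9531
Put-call parity: C − P = S − K·e^(−rT) = 198 − 203·0.9531 = 198 − 193.4793 = 4.5207
C = P + (C − P) = 24.99 + (4.5207) = 29.5107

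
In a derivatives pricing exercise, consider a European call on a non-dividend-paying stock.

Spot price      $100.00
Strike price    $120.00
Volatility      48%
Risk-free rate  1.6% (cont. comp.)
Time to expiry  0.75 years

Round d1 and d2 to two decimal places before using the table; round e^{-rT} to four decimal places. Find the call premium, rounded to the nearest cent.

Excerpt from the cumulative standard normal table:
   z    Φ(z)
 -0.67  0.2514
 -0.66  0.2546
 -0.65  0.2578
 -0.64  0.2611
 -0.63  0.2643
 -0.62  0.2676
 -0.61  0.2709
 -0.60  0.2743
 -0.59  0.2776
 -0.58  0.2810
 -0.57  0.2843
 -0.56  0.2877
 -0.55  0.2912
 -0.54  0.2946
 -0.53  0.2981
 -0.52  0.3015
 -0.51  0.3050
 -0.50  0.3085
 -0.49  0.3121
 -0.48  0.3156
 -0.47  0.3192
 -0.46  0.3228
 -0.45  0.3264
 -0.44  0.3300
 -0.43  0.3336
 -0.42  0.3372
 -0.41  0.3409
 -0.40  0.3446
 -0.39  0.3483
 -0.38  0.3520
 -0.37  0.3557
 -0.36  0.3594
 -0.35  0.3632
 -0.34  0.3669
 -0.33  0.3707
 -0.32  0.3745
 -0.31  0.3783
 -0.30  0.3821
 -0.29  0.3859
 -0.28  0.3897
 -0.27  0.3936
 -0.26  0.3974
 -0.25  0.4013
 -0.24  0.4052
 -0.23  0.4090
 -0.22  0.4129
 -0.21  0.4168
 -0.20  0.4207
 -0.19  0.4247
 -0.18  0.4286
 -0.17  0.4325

σ√T = 0.48 × 0.8660 = 0.4157
d₁ = [ln(100/120) + (0.016 + ½·0.48²)·0.75] / (σ√T) = (-0.1823 + 0.0984) / 0.4157 = -0.2019 which rounds to -0.20
d₂ = -0.2019 − 0.4157 = -0.6176 which rounds to -0.62
exp(−rT) = exp(−0.016·0.75) = 0.9881
C = 100·N(-0.20) − 120·0.9881·N(-0.62) = 100·0.4207 − 120·0.9881·0.2676 = 42.0700 − 31.7299 = 10.3401

$10.34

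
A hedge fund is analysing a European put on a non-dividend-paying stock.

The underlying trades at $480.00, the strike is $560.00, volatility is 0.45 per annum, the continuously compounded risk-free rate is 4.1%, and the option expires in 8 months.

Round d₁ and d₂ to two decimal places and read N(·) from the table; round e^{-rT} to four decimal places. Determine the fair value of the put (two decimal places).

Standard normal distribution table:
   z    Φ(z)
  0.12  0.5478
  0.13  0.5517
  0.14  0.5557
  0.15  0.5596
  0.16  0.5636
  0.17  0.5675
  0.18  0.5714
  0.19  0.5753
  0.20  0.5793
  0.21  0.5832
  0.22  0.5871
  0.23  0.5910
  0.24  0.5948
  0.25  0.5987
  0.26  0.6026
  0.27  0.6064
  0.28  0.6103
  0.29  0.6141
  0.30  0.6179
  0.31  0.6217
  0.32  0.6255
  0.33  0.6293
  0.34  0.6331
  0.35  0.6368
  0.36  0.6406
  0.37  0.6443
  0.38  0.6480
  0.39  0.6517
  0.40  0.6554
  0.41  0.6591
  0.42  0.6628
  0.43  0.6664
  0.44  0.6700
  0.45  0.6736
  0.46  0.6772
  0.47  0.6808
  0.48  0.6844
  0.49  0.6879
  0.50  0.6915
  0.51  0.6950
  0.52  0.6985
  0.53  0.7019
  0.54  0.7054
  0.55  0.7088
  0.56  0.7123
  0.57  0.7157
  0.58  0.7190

$111.92

σ√T = 0.45 × 0.8165 = 0.3674
ln(S/K) + (r + σ²/2)T = ln(480/560) + (0.041 + 0.45²/2)·0.6667 = -0.1542 + 0.0948 = -0.0593
d₁ = -0.0593 / 0.3674 = -0.1614 ⇒ -0.16
d₂ = d₁ − σ√T = -0.1614 − 0.3674 = -0.5289 ⇒ -0.53
e^(−rT) = e^(−0.041·0.6667) = 0.9730
N(−d₂) = N(0.53) = 0.7019;  N(−d₁) = N(0.16) = 0.5636
P = 560·0.9730·0.7019 − 480·0.5636 = 382.4513 − 270.5280 = 111.9233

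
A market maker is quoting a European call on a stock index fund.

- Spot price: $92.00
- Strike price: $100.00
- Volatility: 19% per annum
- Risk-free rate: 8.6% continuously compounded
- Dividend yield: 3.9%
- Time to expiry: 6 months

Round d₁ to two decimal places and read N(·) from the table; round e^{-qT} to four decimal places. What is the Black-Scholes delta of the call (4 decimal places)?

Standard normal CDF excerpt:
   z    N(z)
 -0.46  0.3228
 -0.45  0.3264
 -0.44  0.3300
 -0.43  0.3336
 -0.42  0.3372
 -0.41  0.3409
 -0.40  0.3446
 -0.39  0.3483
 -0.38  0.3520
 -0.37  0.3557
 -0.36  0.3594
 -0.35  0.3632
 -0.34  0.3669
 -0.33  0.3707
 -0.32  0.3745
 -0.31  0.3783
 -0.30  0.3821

T = 0.5;  σ√T = 0.1344
ln(S/K) + (r − q + σ²/2)T = ln(92/100) + (0.086 − 0.039 + 0.19²/2)·0.5 = -0.0834 + 0.0325 = -0.0509
d₁ = -0.0509 / 0.1344 = -0.3785 which rounds to -0.38
N(d₁) = N(-0.38) = 0.3520
Δ_call = e^(−qT)·N(d₁) = 0.9807·0.3520 = 0.3452

0.3452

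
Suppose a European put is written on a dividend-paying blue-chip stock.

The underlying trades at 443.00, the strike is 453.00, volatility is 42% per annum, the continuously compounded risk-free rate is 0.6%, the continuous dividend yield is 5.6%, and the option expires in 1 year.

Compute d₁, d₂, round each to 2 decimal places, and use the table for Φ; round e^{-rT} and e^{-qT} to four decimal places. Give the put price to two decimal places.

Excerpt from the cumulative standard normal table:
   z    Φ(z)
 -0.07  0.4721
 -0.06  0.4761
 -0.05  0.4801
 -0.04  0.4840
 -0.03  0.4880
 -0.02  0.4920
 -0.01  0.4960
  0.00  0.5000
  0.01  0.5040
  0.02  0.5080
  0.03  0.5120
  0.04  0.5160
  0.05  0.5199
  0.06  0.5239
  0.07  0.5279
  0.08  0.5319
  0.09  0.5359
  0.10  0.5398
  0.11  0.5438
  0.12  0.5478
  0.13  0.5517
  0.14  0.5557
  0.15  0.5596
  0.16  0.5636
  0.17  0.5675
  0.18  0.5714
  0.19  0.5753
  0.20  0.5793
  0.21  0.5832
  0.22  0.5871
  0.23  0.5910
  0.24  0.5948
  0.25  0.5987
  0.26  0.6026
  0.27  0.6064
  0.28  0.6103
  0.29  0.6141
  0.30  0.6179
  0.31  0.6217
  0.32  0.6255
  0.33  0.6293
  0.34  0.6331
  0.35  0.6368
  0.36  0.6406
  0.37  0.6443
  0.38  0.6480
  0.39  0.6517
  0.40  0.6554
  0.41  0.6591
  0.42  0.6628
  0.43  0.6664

T = 1;  σ√T = 0.4200
d₁ = [ln(443/453) + (0.006 − 0.056 + 0.42²/2)·1] / 0.4200 = [-0.0223 + 0.0382] / 0.4200 = 0.0378 ⇒ 0.04
d₂ = d₁ − σ√T = 0.0378 − 0.4200 = -0.3822 ⇒ -0.38
exp(−qT) = exp(−0.056·1) = 0.9455;  exp(−rT) = exp(−0.006·1) = 0.9940
N(−d₂) = N(0.38) = 0.6480;  N(−d₁) = N(-0.04) = 0.4840
P = 453·0.9940·0.6480 − 443·0.9455·0.4840 = 291.7827 − 202.7265 = 89.0562

89.06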